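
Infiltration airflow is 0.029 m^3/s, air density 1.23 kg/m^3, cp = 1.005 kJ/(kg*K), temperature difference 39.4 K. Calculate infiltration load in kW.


Q = V_dot * rho * cp * dT
Q = 0.029 * 1.23 * 1.005 * 39.4
Q = 1.412 kW

1.412


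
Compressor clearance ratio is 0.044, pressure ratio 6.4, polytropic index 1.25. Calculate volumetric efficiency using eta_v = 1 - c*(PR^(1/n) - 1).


PR^(1/n) = 6.4^(1/1.25) = 4.41513492
eta_v = 1 - 0.044 * (4.41513492 - 1)
eta_v = 0.8497

0.8497


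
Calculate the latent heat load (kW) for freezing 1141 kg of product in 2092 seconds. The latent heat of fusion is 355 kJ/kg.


Q_lat = m * h_fg / t
Q_lat = 1141 * 355 / 2092
Q_lat = 193.62 kW

193.62


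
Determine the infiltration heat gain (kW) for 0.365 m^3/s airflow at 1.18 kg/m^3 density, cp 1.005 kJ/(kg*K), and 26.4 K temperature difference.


Q = V_dot * rho * cp * dT
Q = 0.365 * 1.18 * 1.005 * 26.4
Q = 11.427 kW

11.427


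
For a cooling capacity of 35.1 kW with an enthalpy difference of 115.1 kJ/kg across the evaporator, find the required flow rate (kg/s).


m_dot = Q / dh
m_dot = 35.1 / 115.1
m_dot = 0.305 kg/s

0.305


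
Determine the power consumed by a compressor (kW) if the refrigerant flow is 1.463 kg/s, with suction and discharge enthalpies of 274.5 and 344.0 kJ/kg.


dh = 344.0 - 274.5 = 69.5 kJ/kg
W = m_dot * dh = 1.463 * 69.5 = 101.68 kW

101.68


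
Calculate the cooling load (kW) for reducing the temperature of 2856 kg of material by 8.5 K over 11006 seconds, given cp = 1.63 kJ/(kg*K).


Q = m * cp * dT / t
Q = 2856 * 1.63 * 8.5 / 11006
Q = 3.595 kW

3.595


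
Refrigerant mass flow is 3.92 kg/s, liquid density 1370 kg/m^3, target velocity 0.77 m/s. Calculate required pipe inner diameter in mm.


A = m_dot / (rho * v) = 3.92 / (1370 * 0.77) = 0.003715992037 m^2
d = sqrt(4*A/pi) * 1000
d = 68.8 mm

68.8


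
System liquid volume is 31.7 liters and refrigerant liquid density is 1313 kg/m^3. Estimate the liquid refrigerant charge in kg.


Charge = V * rho / 1000
Charge = 31.7 * 1313 / 1000
Charge = 41.62 kg

41.62


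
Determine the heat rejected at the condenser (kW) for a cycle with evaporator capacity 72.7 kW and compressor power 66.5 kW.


Q_cond = Q_evap + W
Q_cond = 72.7 + 66.5
Q_cond = 139.2 kW

139.2


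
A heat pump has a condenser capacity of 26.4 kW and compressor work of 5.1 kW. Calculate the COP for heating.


COP_hp = Q_cond / W
COP_hp = 26.4 / 5.1
COP_hp = 5.176

5.176


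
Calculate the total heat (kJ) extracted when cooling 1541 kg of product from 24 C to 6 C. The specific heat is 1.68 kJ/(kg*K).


dT = 24 - (6) = 18 K
Q = m * cp * dT = 1541 * 1.68 * 18
Q = 46600 kJ

46600


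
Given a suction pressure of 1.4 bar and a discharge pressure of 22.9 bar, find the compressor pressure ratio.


PR = P_high / P_low
PR = 22.9 / 1.4
PR = 16.357

16.357


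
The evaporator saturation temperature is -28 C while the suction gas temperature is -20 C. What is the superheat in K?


Superheat = T_suction - T_evap
Superheat = -20 - (-28)
Superheat = 8 K

8


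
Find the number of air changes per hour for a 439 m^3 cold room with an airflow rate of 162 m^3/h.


ACH = flow / volume
ACH = 162 / 439
ACH = 0.369

0.369


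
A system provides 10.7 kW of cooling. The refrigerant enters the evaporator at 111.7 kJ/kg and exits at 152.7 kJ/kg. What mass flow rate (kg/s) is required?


dh = 152.7 - 111.7 = 41.0 kJ/kg
m_dot = Q / dh = 10.7 / 41.0 = 0.261 kg/s

0.261


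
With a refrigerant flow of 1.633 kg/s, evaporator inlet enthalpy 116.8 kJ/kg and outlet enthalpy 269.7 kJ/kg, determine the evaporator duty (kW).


dh = 269.7 - 116.8 = 152.9 kJ/kg
Q_evap = m_dot * dh = 1.633 * 152.9
Q_evap = 249.69 kW

249.69


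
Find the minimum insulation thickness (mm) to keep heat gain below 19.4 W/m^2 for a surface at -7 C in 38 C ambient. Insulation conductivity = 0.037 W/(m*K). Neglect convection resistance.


dT = 38 - (-7) = 45 K
thickness = k * dT / q_max * 1000
thickness = 0.037 * 45 / 19.4 * 1000
thickness = 85.8 mm

85.8


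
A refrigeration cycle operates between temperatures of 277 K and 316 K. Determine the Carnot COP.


dT = 316 - 277 = 39 K
COP_carnot = T_cold / dT = 277 / 39
COP_carnot = 7.103

7.103


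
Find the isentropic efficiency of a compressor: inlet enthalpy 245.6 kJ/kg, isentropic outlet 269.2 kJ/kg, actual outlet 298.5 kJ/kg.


dh_ideal = 269.2 - 245.6 = 23.6 kJ/kg
dh_actual = 298.5 - 245.6 = 52.9 kJ/kg
eta_s = dh_ideal / dh_actual = 23.6 / 52.9
eta_s = 0.4461

0.4461


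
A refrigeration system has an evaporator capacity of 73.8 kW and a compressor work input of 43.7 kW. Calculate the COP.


COP = Q_evap / W
COP = 73.8 / 43.7
COP = 1.689

1.689


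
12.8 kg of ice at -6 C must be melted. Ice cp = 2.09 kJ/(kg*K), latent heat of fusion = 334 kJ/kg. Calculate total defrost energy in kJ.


Sensible heat = cp * dT = 2.09 * 6 = 12.54 kJ/kg
Total per kg = 12.54 + 334 = 346.54 kJ/kg
Q = m * total = 12.8 * 346.54
Q = 4435.7 kJ

4435.7


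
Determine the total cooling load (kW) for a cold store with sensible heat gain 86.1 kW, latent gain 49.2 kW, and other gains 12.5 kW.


Q_total = Q_s + Q_l + Q_misc
Q_total = 86.1 + 49.2 + 12.5
Q_total = 147.8 kW

147.8


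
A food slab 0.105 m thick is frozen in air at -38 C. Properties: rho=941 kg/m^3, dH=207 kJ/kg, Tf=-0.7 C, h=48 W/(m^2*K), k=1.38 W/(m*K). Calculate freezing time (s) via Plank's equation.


dT = -0.7 - (-38) = 37.3 K
term1 = a/(2h) = 0.105/(2*48) = 0.00109375
term2 = a^2/(8k) = 0.105^2/(8*1.38) = 0.0009986413043
t = rho*dH*1000/dT * (term1 + term2)
t = 941*207*1000/37.3 * (0.00109375 + 0.0009986413043)
t = 10927 s

10927


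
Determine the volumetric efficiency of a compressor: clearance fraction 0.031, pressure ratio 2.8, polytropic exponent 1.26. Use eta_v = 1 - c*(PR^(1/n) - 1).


PR^(1/n) = 2.8^(1/1.26) = 2.26405684
eta_v = 1 - 0.031 * (2.26405684 - 1)
eta_v = 0.9608

0.9608


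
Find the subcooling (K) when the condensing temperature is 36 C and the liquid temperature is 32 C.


Subcooling = T_cond - T_liquid
Subcooling = 36 - 32
Subcooling = 4 K

4


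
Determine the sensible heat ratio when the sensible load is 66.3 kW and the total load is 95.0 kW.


SHR = Q_sensible / Q_total
SHR = 66.3 / 95.0
SHR = 0.698

0.698


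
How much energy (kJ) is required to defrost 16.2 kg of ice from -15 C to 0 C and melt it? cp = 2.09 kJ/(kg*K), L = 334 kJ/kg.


Sensible heat = cp * dT = 2.09 * 15 = 31.35 kJ/kg
Total per kg = 31.35 + 334 = 365.35 kJ/kg
Q = m * total = 16.2 * 365.35
Q = 5918.7 kJ

5918.7


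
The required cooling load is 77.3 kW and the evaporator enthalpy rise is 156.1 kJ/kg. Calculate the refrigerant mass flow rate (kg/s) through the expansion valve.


m_dot = Q / dh
m_dot = 77.3 / 156.1
m_dot = 0.4952 kg/s

0.4952


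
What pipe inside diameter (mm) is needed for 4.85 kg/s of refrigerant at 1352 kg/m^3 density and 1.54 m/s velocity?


A = m_dot / (rho * v) = 4.85 / (1352 * 1.54) = 0.002329401368 m^2
d = sqrt(4*A/pi) * 1000
d = 54.5 mm

54.5


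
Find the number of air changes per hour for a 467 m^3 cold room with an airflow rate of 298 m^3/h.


ACH = flow / volume
ACH = 298 / 467
ACH = 0.638

0.638


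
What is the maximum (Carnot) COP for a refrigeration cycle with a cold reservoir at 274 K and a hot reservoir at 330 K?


dT = 330 - 274 = 56 K
COP_carnot = T_cold / dT = 274 / 56
COP_carnot = 4.893

4.893


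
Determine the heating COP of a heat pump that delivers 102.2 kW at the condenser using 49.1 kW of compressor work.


COP_hp = Q_cond / W
COP_hp = 102.2 / 49.1
COP_hp = 2.081

2.081


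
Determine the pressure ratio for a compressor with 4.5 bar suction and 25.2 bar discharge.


PR = P_high / P_low
PR = 25.2 / 4.5
PR = 5.6

5.6


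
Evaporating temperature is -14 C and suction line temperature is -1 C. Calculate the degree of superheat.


Superheat = T_suction - T_evap
Superheat = -1 - (-14)
Superheat = 13 K

13


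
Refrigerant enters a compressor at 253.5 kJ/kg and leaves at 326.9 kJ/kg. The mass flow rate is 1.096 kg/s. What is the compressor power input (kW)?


dh = 326.9 - 253.5 = 73.4 kJ/kg
W = m_dot * dh = 1.096 * 73.4 = 80.45 kW

80.45


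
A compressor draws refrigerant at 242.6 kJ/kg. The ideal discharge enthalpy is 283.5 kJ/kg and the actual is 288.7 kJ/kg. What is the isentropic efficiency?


dh_ideal = 283.5 - 242.6 = 40.9 kJ/kg
dh_actual = 288.7 - 242.6 = 46.1 kJ/kg
eta_s = dh_ideal / dh_actual = 40.9 / 46.1
eta_s = 0.8872

0.8872


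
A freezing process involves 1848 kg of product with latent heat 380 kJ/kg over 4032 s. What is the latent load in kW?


Q_lat = m * h_fg / t
Q_lat = 1848 * 380 / 4032
Q_lat = 174.17 kW

174.17


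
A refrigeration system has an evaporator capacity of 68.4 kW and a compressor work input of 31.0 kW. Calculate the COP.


COP = Q_evap / W
COP = 68.4 / 31.0
COP = 2.206

2.206


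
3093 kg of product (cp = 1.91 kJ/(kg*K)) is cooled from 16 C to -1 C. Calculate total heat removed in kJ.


dT = 16 - (-1) = 17 K
Q = m * cp * dT = 3093 * 1.91 * 17
Q = 100430 kJ

100430


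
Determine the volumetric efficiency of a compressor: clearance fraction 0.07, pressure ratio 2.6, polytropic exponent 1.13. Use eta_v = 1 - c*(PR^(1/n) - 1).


PR^(1/n) = 2.6^(1/1.13) = 2.32934089
eta_v = 1 - 0.07 * (2.32934089 - 1)
eta_v = 0.9069

0.9069


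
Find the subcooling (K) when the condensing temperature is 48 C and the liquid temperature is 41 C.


Subcooling = T_cond - T_liquid
Subcooling = 48 - 41
Subcooling = 7 K

7


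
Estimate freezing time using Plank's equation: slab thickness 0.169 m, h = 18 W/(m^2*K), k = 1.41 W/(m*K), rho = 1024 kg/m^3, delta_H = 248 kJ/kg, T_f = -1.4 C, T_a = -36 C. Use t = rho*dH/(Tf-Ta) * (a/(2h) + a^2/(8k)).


dT = -1.4 - (-36) = 34.6 K
term1 = a/(2h) = 0.169/(2*18) = 0.004694444444
term2 = a^2/(8k) = 0.169^2/(8*1.41) = 0.002532003546
t = rho*dH*1000/dT * (term1 + term2)
t = 1024*248*1000/34.6 * (0.004694444444 + 0.002532003546)
t = 53040 s

53040


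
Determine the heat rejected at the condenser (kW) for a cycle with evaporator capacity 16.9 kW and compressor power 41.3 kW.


Q_cond = Q_evap + W
Q_cond = 16.9 + 41.3
Q_cond = 58.2 kW

58.2


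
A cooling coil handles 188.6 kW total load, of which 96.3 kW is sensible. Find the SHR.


SHR = Q_sensible / Q_total
SHR = 96.3 / 188.6
SHR = 0.511

0.511


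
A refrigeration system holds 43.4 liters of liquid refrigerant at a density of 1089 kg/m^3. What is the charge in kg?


Charge = V * rho / 1000
Charge = 43.4 * 1089 / 1000
Charge = 47.26 kg

47.26


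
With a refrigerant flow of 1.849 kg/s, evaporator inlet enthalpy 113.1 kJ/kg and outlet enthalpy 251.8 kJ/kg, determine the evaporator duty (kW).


dh = 251.8 - 113.1 = 138.7 kJ/kg
Q_evap = m_dot * dh = 1.849 * 138.7
Q_evap = 256.46 kW

256.46


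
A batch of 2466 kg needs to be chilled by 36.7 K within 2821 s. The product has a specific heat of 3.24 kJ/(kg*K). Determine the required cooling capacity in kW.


Q = m * cp * dT / t
Q = 2466 * 3.24 * 36.7 / 2821
Q = 103.944 kW

103.944


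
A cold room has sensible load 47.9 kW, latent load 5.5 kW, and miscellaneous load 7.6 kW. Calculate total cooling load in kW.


Q_total = Q_s + Q_l + Q_misc
Q_total = 47.9 + 5.5 + 7.6
Q_total = 61.0 kW

61.0


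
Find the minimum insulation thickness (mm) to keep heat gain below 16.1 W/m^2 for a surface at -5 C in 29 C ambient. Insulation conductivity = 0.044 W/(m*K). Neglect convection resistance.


dT = 29 - (-5) = 34 K
thickness = k * dT / q_max * 1000
thickness = 0.044 * 34 / 16.1 * 1000
thickness = 92.9 mm

92.9


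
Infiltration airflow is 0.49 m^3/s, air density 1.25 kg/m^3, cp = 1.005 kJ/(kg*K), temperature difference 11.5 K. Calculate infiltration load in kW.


Q = V_dot * rho * cp * dT
Q = 0.49 * 1.25 * 1.005 * 11.5
Q = 7.079 kW

7.079


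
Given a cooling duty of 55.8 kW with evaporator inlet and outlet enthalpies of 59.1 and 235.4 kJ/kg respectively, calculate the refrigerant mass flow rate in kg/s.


dh = 235.4 - 59.1 = 176.3 kJ/kg
m_dot = Q / dh = 55.8 / 176.3 = 0.3165 kg/s

0.3165


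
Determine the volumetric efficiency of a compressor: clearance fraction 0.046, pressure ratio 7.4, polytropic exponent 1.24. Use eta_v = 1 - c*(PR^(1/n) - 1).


PR^(1/n) = 7.4^(1/1.24) = 5.02334866
eta_v = 1 - 0.046 * (5.02334866 - 1)
eta_v = 0.8149

0.8149


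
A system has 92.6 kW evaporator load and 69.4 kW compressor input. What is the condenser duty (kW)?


Q_cond = Q_evap + W
Q_cond = 92.6 + 69.4
Q_cond = 162.0 kW

162.0


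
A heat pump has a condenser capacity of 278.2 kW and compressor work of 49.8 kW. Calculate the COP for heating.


COP_hp = Q_cond / W
COP_hp = 278.2 / 49.8
COP_hp = 5.586

5.586


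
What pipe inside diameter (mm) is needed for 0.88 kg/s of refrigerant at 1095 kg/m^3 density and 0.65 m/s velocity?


A = m_dot / (rho * v) = 0.88 / (1095 * 0.65) = 0.001236389182 m^2
d = sqrt(4*A/pi) * 1000
d = 39.7 mm

39.7


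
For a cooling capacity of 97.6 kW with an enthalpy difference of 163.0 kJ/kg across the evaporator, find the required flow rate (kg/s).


m_dot = Q / dh
m_dot = 97.6 / 163.0
m_dot = 0.5988 kg/s

0.5988


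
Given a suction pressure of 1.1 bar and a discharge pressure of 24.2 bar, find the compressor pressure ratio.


PR = P_high / P_low
PR = 24.2 / 1.1
PR = 22.0

22.0


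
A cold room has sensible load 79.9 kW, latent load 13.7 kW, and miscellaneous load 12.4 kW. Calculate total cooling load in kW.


Q_total = Q_s + Q_l + Q_misc
Q_total = 79.9 + 13.7 + 12.4
Q_total = 106.0 kW

106.0


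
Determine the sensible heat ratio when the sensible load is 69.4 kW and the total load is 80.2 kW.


SHR = Q_sensible / Q_total
SHR = 69.4 / 80.2
SHR = 0.865

0.865


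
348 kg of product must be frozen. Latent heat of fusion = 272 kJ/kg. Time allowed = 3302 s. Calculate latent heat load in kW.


Q_lat = m * h_fg / t
Q_lat = 348 * 272 / 3302
Q_lat = 28.67 kW

28.67


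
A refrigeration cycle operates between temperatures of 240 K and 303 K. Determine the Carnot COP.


dT = 303 - 240 = 63 K
COP_carnot = T_cold / dT = 240 / 63
COP_carnot = 3.81

3.81


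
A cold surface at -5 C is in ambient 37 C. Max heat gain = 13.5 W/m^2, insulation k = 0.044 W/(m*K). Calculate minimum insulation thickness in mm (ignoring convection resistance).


dT = 37 - (-5) = 42 K
thickness = k * dT / q_max * 1000
thickness = 0.044 * 42 / 13.5 * 1000
thickness = 136.9 mm

136.9


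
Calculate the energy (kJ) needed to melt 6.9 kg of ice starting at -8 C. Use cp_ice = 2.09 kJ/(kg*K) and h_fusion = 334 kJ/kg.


Sensible heat = cp * dT = 2.09 * 8 = 16.72 kJ/kg
Total per kg = 16.72 + 334 = 350.72 kJ/kg
Q = m * total = 6.9 * 350.72
Q = 2420.0 kJ

2420.0


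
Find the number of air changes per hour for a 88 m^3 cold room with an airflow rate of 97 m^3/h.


ACH = flow / volume
ACH = 97 / 88
ACH = 1.102

1.102


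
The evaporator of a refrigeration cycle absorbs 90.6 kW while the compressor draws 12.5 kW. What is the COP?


COP = Q_evap / W
COP = 90.6 / 12.5
COP = 7.248

7.248


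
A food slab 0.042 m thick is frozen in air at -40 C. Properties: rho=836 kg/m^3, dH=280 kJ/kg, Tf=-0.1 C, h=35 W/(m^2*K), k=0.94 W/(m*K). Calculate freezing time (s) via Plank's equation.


dT = -0.1 - (-40) = 39.9 K
term1 = a/(2h) = 0.042/(2*35) = 0.0006
term2 = a^2/(8k) = 0.042^2/(8*0.94) = 0.0002345744681
t = rho*dH*1000/dT * (term1 + term2)
t = 836*280*1000/39.9 * (0.0006 + 0.0002345744681)
t = 4896 s

4896


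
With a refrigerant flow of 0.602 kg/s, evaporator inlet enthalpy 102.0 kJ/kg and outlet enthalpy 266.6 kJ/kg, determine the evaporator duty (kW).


dh = 266.6 - 102.0 = 164.6 kJ/kg
Q_evap = m_dot * dh = 0.602 * 164.6
Q_evap = 99.09 kW

99.09


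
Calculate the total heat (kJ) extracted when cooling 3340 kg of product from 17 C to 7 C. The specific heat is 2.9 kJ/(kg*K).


dT = 17 - (7) = 10 K
Q = m * cp * dT = 3340 * 2.9 * 10
Q = 96860 kJ

96860


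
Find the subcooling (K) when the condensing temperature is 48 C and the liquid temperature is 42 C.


Subcooling = T_cond - T_liquid
Subcooling = 48 - 42
Subcooling = 6 K

6


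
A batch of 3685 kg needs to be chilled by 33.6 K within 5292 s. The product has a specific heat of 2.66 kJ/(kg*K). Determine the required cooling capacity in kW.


Q = m * cp * dT / t
Q = 3685 * 2.66 * 33.6 / 5292
Q = 62.236 kW

62.236


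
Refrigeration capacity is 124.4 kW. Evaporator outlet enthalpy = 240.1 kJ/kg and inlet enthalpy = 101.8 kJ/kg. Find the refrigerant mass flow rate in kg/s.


dh = 240.1 - 101.8 = 138.3 kJ/kg
m_dot = Q / dh = 124.4 / 138.3 = 0.8995 kg/s

0.8995


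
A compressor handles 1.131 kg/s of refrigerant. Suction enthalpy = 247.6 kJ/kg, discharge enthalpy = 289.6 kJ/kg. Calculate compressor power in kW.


dh = 289.6 - 247.6 = 42.0 kJ/kg
W = m_dot * dh = 1.131 * 42.0 = 47.5 kW

47.5


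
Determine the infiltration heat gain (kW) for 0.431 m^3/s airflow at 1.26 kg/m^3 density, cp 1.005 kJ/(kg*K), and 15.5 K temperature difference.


Q = V_dot * rho * cp * dT
Q = 0.431 * 1.26 * 1.005 * 15.5
Q = 8.46 kW

8.46


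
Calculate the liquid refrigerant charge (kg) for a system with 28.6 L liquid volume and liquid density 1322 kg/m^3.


Charge = V * rho / 1000
Charge = 28.6 * 1322 / 1000
Charge = 37.81 kg

37.81


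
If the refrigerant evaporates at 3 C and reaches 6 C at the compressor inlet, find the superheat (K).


Superheat = T_suction - T_evap
Superheat = 6 - (3)
Superheat = 3 K

3


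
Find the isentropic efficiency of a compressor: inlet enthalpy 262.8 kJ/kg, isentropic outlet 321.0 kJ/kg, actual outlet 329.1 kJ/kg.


dh_ideal = 321.0 - 262.8 = 58.2 kJ/kg
dh_actual = 329.1 - 262.8 = 66.3 kJ/kg
eta_s = dh_ideal / dh_actual = 58.2 / 66.3
eta_s = 0.8778

0.8778


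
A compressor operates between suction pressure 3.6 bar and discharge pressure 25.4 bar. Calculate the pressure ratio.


PR = P_high / P_low
PR = 25.4 / 3.6
PR = 7.056

7.056


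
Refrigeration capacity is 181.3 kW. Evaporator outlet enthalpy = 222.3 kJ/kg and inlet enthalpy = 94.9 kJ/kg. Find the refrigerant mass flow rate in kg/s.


dh = 222.3 - 94.9 = 127.4 kJ/kg
m_dot = Q / dh = 181.3 / 127.4 = 1.4231 kg/s

1.4231


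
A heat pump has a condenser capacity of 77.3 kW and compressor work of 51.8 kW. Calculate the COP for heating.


COP_hp = Q_cond / W
COP_hp = 77.3 / 51.8
COP_hp = 1.492

1.492


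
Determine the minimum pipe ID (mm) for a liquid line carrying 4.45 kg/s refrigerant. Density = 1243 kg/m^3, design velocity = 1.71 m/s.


A = m_dot / (rho * v) = 4.45 / (1243 * 1.71) = 0.00209359548 m^2
d = sqrt(4*A/pi) * 1000
d = 51.6 mm

51.6


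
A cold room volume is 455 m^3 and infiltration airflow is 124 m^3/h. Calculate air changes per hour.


ACH = flow / volume
ACH = 124 / 455
ACH = 0.273

0.273


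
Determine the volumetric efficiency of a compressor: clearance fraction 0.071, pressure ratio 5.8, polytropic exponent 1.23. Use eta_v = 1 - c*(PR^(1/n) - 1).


PR^(1/n) = 5.8^(1/1.23) = 4.17516041
eta_v = 1 - 0.071 * (4.17516041 - 1)
eta_v = 0.7746

0.7746


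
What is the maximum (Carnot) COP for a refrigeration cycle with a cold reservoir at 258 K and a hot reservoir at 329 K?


dT = 329 - 258 = 71 K
COP_carnot = T_cold / dT = 258 / 71
COP_carnot = 3.634

3.634


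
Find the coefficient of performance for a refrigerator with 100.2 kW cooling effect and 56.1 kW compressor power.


COP = Q_evap / W
COP = 100.2 / 56.1
COP = 1.786

1.786


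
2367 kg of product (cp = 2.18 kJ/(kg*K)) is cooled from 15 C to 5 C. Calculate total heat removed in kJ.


dT = 15 - (5) = 10 K
Q = m * cp * dT = 2367 * 2.18 * 10
Q = 51601 kJ

51601


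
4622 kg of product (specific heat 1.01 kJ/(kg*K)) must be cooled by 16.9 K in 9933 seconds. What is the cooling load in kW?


Q = m * cp * dT / t
Q = 4622 * 1.01 * 16.9 / 9933
Q = 7.943 kW

7.943


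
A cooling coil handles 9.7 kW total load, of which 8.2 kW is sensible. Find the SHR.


SHR = Q_sensible / Q_total
SHR = 8.2 / 9.7
SHR = 0.845

0.845


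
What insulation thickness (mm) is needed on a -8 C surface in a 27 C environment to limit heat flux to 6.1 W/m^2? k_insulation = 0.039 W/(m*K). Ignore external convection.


dT = 27 - (-8) = 35 K
thickness = k * dT / q_max * 1000
thickness = 0.039 * 35 / 6.1 * 1000
thickness = 223.8 mm

223.8


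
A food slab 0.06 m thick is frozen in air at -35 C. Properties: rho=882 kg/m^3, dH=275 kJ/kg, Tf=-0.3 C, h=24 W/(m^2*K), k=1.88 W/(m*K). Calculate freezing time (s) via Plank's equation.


dT = -0.3 - (-35) = 34.7 K
term1 = a/(2h) = 0.06/(2*24) = 0.00125
term2 = a^2/(8k) = 0.06^2/(8*1.88) = 0.0002393617021
t = rho*dH*1000/dT * (term1 + term2)
t = 882*275*1000/34.7 * (0.00125 + 0.0002393617021)
t = 10411 s

10411


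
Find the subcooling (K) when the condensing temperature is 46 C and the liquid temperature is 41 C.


Subcooling = T_cond - T_liquid
Subcooling = 46 - 41
Subcooling = 5 K

5


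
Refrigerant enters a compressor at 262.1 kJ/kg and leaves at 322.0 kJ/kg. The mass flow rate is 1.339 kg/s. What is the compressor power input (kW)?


dh = 322.0 - 262.1 = 59.9 kJ/kg
W = m_dot * dh = 1.339 * 59.9 = 80.21 kW

80.21


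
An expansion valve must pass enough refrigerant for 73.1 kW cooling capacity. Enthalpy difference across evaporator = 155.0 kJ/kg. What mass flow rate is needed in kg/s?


m_dot = Q / dh
m_dot = 73.1 / 155.0
m_dot = 0.4716 kg/s

0.4716


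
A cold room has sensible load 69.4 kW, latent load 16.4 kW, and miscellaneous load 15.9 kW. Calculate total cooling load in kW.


Q_total = Q_s + Q_l + Q_misc
Q_total = 69.4 + 16.4 + 15.9
Q_total = 101.7 kW

101.7


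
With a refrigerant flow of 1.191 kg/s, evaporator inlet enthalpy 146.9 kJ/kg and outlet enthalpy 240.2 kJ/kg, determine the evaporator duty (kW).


dh = 240.2 - 146.9 = 93.3 kJ/kg
Q_evap = m_dot * dh = 1.191 * 93.3
Q_evap = 111.12 kW

111.12


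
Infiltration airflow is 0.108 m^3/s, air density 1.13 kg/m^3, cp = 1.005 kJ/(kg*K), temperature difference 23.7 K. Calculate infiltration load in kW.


Q = V_dot * rho * cp * dT
Q = 0.108 * 1.13 * 1.005 * 23.7
Q = 2.907 kW

2.907


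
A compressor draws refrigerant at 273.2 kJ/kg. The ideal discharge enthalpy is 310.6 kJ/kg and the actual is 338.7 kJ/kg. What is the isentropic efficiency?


dh_ideal = 310.6 - 273.2 = 37.4 kJ/kg
dh_actual = 338.7 - 273.2 = 65.5 kJ/kg
eta_s = dh_ideal / dh_actual = 37.4 / 65.5
eta_s = 0.571

0.571


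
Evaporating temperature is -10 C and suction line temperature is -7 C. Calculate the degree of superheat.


Superheat = T_suction - T_evap
Superheat = -7 - (-10)
Superheat = 3 K

3


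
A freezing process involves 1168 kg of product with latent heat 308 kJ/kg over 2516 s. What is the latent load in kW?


Q_lat = m * h_fg / t
Q_lat = 1168 * 308 / 2516
Q_lat = 142.98 kW

142.98


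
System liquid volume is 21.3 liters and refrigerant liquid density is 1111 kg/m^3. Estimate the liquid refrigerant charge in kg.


Charge = V * rho / 1000
Charge = 21.3 * 1111 / 1000
Charge = 23.66 kg

23.66


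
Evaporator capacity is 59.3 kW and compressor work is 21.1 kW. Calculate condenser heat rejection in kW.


Q_cond = Q_evap + W
Q_cond = 59.3 + 21.1
Q_cond = 80.4 kW

80.4


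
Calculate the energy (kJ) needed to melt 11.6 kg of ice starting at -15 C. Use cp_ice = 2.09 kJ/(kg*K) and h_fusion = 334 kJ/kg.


Sensible heat = cp * dT = 2.09 * 15 = 31.35 kJ/kg
Total per kg = 31.35 + 334 = 365.35 kJ/kg
Q = m * total = 11.6 * 365.35
Q = 4238.1 kJ

4238.1


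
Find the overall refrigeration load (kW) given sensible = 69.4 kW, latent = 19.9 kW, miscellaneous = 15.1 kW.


Q_total = Q_s + Q_l + Q_misc
Q_total = 69.4 + 19.9 + 15.1
Q_total = 104.4 kW

104.4


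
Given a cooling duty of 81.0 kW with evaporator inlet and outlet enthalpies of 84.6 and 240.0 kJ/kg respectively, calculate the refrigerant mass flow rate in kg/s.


dh = 240.0 - 84.6 = 155.4 kJ/kg
m_dot = Q / dh = 81.0 / 155.4 = 0.5212 kg/s

0.5212


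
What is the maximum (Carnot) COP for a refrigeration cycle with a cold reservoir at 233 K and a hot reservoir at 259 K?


dT = 259 - 233 = 26 K
COP_carnot = T_cold / dT = 233 / 26
COP_carnot = 8.962

8.962


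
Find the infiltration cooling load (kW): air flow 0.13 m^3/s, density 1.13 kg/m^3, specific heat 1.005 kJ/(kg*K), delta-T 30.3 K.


Q = V_dot * rho * cp * dT
Q = 0.13 * 1.13 * 1.005 * 30.3
Q = 4.473 kW

4.473


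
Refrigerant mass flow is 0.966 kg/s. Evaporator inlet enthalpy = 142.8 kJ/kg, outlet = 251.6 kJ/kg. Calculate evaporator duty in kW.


dh = 251.6 - 142.8 = 108.8 kJ/kg
Q_evap = m_dot * dh = 0.966 * 108.8
Q_evap = 105.1 kW

105.1


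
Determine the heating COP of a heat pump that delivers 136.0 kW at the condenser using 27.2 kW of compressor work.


COP_hp = Q_cond / W
COP_hp = 136.0 / 27.2
COP_hp = 5.0

5.0


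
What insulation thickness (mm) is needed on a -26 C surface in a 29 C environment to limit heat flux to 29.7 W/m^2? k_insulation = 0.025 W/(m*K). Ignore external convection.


dT = 29 - (-26) = 55 K
thickness = k * dT / q_max * 1000
thickness = 0.025 * 55 / 29.7 * 1000
thickness = 46.3 mm

46.3


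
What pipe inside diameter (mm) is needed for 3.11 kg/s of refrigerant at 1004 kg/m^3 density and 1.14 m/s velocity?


A = m_dot / (rho * v) = 3.11 / (1004 * 1.14) = 0.00271720137 m^2
d = sqrt(4*A/pi) * 1000
d = 58.8 mm

58.8


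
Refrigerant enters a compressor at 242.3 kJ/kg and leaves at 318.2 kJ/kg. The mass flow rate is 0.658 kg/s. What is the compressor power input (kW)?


dh = 318.2 - 242.3 = 75.9 kJ/kg
W = m_dot * dh = 0.658 * 75.9 = 49.94 kW

49.94


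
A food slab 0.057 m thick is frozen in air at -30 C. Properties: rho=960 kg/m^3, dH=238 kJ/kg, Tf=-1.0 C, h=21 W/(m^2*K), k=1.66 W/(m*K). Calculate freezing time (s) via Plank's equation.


dT = -1.0 - (-30) = 29.0 K
term1 = a/(2h) = 0.057/(2*21) = 0.001357142857
term2 = a^2/(8k) = 0.057^2/(8*1.66) = 0.0002446536145
t = rho*dH*1000/dT * (term1 + term2)
t = 960*238*1000/29.0 * (0.001357142857 + 0.0002446536145)
t = 12620 s

12620


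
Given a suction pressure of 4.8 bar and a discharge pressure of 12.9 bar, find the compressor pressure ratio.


PR = P_high / P_low
PR = 12.9 / 4.8
PR = 2.688

2.688


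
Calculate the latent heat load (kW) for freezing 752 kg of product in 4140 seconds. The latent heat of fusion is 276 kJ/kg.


Q_lat = m * h_fg / t
Q_lat = 752 * 276 / 4140
Q_lat = 50.13 kW

50.13


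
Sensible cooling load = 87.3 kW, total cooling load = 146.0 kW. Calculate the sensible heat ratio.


SHR = Q_sensible / Q_total
SHR = 87.3 / 146.0
SHR = 0.598

0.598


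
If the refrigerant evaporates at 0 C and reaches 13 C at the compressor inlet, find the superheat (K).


Superheat = T_suction - T_evap
Superheat = 13 - (0)
Superheat = 13 K

13


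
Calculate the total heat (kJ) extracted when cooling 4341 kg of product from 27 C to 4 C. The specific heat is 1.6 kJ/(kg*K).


dT = 27 - (4) = 23 K
Q = m * cp * dT = 4341 * 1.6 * 23
Q = 159749 kJ

159749


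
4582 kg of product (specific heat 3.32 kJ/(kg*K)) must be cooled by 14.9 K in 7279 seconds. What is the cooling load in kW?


Q = m * cp * dT / t
Q = 4582 * 3.32 * 14.9 / 7279
Q = 31.139 kW

31.139


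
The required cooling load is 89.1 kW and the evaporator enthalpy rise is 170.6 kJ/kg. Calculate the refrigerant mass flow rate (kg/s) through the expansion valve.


m_dot = Q / dh
m_dot = 89.1 / 170.6
m_dot = 0.5223 kg/s

0.5223


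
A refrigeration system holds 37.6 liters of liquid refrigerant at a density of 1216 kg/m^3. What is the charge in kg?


Charge = V * rho / 1000
Charge = 37.6 * 1216 / 1000
Charge = 45.72 kg

45.72


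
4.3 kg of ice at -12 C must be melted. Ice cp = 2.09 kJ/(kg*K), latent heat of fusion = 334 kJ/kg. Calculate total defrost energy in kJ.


Sensible heat = cp * dT = 2.09 * 12 = 25.08 kJ/kg
Total per kg = 25.08 + 334 = 359.08 kJ/kg
Q = m * total = 4.3 * 359.08
Q = 1544.0 kJ

1544.0


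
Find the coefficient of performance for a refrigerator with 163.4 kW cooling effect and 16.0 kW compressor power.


COP = Q_evap / W
COP = 163.4 / 16.0
COP = 10.213

10.213


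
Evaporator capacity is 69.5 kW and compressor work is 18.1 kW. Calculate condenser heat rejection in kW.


Q_cond = Q_evap + W
Q_cond = 69.5 + 18.1
Q_cond = 87.6 kW

87.6


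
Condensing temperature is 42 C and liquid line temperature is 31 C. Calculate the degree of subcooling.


Subcooling = T_cond - T_liquid
Subcooling = 42 - 31
Subcooling = 11 K

11


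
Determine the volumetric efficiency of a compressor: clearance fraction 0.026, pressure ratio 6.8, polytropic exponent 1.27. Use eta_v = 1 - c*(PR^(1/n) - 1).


PR^(1/n) = 6.8^(1/1.27) = 4.52396076
eta_v = 1 - 0.026 * (4.52396076 - 1)
eta_v = 0.9084

0.9084


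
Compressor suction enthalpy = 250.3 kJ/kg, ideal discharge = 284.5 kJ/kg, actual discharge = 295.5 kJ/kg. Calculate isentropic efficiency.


dh_ideal = 284.5 - 250.3 = 34.2 kJ/kg
dh_actual = 295.5 - 250.3 = 45.2 kJ/kg
eta_s = dh_ideal / dh_actual = 34.2 / 45.2
eta_s = 0.7566

0.7566


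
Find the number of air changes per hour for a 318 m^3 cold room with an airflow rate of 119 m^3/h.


ACH = flow / volume
ACH = 119 / 318
ACH = 0.374

0.374


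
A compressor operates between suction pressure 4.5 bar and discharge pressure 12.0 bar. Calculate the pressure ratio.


PR = P_high / P_low
PR = 12.0 / 4.5
PR = 2.667

2.667


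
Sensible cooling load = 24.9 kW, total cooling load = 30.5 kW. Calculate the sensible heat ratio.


SHR = Q_sensible / Q_total
SHR = 24.9 / 30.5
SHR = 0.816

0.816


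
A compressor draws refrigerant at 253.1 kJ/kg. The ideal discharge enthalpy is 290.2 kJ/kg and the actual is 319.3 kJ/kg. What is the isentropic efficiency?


dh_ideal = 290.2 - 253.1 = 37.1 kJ/kg
dh_actual = 319.3 - 253.1 = 66.2 kJ/kg
eta_s = dh_ideal / dh_actual = 37.1 / 66.2
eta_s = 0.5604

0.5604


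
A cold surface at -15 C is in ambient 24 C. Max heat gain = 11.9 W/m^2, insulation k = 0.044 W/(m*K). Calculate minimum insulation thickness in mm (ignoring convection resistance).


dT = 24 - (-15) = 39 K
thickness = k * dT / q_max * 1000
thickness = 0.044 * 39 / 11.9 * 1000
thickness = 144.2 mm

144.2


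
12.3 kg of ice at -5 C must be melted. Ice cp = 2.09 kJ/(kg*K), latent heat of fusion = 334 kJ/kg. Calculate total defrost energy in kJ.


Sensible heat = cp * dT = 2.09 * 5 = 10.45 kJ/kg
Total per kg = 10.45 + 334 = 344.45 kJ/kg
Q = m * total = 12.3 * 344.45
Q = 4236.7 kJ

4236.7


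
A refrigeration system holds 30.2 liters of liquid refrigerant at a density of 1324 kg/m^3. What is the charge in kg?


Charge = V * rho / 1000
Charge = 30.2 * 1324 / 1000
Charge = 39.98 kg

39.98


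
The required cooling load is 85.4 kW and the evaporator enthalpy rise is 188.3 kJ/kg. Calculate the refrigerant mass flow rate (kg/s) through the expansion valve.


m_dot = Q / dh
m_dot = 85.4 / 188.3
m_dot = 0.4535 kg/s

0.4535


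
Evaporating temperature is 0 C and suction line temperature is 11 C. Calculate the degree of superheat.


Superheat = T_suction - T_evap
Superheat = 11 - (0)
Superheat = 11 K

11


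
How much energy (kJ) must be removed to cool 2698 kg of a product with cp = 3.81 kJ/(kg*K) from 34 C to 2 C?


dT = 34 - (2) = 32 K
Q = m * cp * dT = 2698 * 3.81 * 32
Q = 328940 kJ

328940


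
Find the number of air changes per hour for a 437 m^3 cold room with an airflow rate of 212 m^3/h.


ACH = flow / volume
ACH = 212 / 437
ACH = 0.485

0.485


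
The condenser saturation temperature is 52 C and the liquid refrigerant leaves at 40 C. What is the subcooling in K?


Subcooling = T_cond - T_liquid
Subcooling = 52 - 40
Subcooling = 12 K

12


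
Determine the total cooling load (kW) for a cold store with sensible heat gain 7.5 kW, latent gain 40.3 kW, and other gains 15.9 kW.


Q_total = Q_s + Q_l + Q_misc
Q_total = 7.5 + 40.3 + 15.9
Q_total = 63.7 kW

63.7


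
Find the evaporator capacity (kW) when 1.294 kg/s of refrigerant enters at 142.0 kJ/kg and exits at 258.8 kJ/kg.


dh = 258.8 - 142.0 = 116.8 kJ/kg
Q_evap = m_dot * dh = 1.294 * 116.8
Q_evap = 151.14 kW

151.14


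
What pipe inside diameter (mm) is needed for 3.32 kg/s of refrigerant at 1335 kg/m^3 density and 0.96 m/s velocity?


A = m_dot / (rho * v) = 3.32 / (1335 * 0.96) = 0.00259051186 m^2
d = sqrt(4*A/pi) * 1000
d = 57.4 mm

57.4


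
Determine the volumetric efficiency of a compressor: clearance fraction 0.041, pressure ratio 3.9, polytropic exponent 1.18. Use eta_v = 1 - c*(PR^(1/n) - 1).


PR^(1/n) = 3.9^(1/1.18) = 3.16885385
eta_v = 1 - 0.041 * (3.16885385 - 1)
eta_v = 0.9111

0.9111


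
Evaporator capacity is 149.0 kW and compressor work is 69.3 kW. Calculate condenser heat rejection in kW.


Q_cond = Q_evap + W
Q_cond = 149.0 + 69.3
Q_cond = 218.3 kW

218.3


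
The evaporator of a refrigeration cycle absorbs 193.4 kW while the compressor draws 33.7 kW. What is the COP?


COP = Q_evap / W
COP = 193.4 / 33.7
COP = 5.739

5.739


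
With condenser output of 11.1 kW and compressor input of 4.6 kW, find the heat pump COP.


COP_hp = Q_cond / W
COP_hp = 11.1 / 4.6
COP_hp = 2.413

2.413


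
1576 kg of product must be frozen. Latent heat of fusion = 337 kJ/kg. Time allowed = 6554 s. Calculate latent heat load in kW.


Q_lat = m * h_fg / t
Q_lat = 1576 * 337 / 6554
Q_lat = 81.04 kW

81.04


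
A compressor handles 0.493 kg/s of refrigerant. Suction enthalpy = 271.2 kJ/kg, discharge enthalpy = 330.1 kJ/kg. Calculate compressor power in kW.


dh = 330.1 - 271.2 = 58.9 kJ/kg
W = m_dot * dh = 0.493 * 58.9 = 29.04 kW

29.04


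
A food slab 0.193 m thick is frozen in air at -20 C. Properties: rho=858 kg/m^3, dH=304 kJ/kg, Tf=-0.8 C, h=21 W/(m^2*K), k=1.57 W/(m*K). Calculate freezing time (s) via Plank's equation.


dT = -0.8 - (-20) = 19.2 K
term1 = a/(2h) = 0.193/(2*21) = 0.004595238095
term2 = a^2/(8k) = 0.193^2/(8*1.57) = 0.002965684713
t = rho*dH*1000/dT * (term1 + term2)
t = 858*304*1000/19.2 * (0.004595238095 + 0.002965684713)
t = 102715 s

102715


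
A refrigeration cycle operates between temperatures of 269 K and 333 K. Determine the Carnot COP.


dT = 333 - 269 = 64 K
COP_carnot = T_cold / dT = 269 / 64
COP_carnot = 4.203

4.203


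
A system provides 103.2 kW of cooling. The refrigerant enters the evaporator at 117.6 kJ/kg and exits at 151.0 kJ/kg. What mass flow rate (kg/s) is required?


dh = 151.0 - 117.6 = 33.4 kJ/kg
m_dot = Q / dh = 103.2 / 33.4 = 3.0898 kg/s

3.0898


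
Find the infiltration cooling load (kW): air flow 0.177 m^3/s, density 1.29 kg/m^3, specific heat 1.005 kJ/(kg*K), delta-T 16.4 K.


Q = V_dot * rho * cp * dT
Q = 0.177 * 1.29 * 1.005 * 16.4
Q = 3.763 kW

3.763


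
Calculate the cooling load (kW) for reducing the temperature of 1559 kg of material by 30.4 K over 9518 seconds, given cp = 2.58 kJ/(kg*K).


Q = m * cp * dT / t
Q = 1559 * 2.58 * 30.4 / 9518
Q = 12.847 kW

12.847


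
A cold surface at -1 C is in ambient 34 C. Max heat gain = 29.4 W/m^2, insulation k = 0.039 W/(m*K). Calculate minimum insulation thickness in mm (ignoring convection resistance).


dT = 34 - (-1) = 35 K
thickness = k * dT / q_max * 1000
thickness = 0.039 * 35 / 29.4 * 1000
thickness = 46.4 mm

46.4


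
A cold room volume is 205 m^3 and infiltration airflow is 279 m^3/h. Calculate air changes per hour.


ACH = flow / volume
ACH = 279 / 205
ACH = 1.361

1.361


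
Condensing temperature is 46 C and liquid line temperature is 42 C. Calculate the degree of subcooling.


Subcooling = T_cond - T_liquid
Subcooling = 46 - 42
Subcooling = 4 K

4


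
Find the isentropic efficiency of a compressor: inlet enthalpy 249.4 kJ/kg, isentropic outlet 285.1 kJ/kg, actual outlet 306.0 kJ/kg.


dh_ideal = 285.1 - 249.4 = 35.7 kJ/kg
dh_actual = 306.0 - 249.4 = 56.6 kJ/kg
eta_s = dh_ideal / dh_actual = 35.7 / 56.6
eta_s = 0.6307

0.6307


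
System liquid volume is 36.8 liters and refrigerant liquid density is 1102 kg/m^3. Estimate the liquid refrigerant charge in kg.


Charge = V * rho / 1000
Charge = 36.8 * 1102 / 1000
Charge = 40.55 kg

40.55


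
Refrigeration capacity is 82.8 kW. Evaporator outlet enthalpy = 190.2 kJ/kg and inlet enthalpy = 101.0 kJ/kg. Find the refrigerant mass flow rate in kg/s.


dh = 190.2 - 101.0 = 89.2 kJ/kg
m_dot = Q / dh = 82.8 / 89.2 = 0.9283 kg/s

0.9283


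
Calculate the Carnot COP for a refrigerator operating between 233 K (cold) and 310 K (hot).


dT = 310 - 233 = 77 K
COP_carnot = T_cold / dT = 233 / 77
COP_carnot = 3.026

3.026


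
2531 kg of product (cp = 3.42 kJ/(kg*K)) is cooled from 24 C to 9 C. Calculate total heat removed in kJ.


dT = 24 - (9) = 15 K
Q = m * cp * dT = 2531 * 3.42 * 15
Q = 129840 kJ

129840


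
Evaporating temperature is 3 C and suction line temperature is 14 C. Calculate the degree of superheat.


Superheat = T_suction - T_evap
Superheat = 14 - (3)
Superheat = 11 K

11


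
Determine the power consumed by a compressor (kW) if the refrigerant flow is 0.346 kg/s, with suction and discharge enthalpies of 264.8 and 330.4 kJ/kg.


dh = 330.4 - 264.8 = 65.6 kJ/kg
W = m_dot * dh = 0.346 * 65.6 = 22.7 kW

22.7


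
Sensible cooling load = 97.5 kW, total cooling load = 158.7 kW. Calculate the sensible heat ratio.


SHR = Q_sensible / Q_total
SHR = 97.5 / 158.7
SHR = 0.614

0.614


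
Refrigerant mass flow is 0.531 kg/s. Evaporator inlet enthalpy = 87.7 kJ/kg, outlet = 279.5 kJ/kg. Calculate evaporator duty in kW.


dh = 279.5 - 87.7 = 191.8 kJ/kg
Q_evap = m_dot * dh = 0.531 * 191.8
Q_evap = 101.85 kW

101.85


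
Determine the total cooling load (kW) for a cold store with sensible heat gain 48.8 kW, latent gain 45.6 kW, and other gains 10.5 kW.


Q_total = Q_s + Q_l + Q_misc
Q_total = 48.8 + 45.6 + 10.5
Q_total = 104.9 kW

104.9


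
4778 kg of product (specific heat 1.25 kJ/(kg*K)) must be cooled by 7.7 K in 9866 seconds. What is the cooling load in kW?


Q = m * cp * dT / t
Q = 4778 * 1.25 * 7.7 / 9866
Q = 4.661 kW

4.661


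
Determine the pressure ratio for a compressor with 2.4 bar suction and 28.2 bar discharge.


PR = P_high / P_low
PR = 28.2 / 2.4
PR = 11.75

11.75


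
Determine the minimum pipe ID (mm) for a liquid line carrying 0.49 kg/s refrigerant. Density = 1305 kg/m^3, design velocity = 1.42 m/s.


A = m_dot / (rho * v) = 0.49 / (1305 * 1.42) = 0.0002644217797 m^2
d = sqrt(4*A/pi) * 1000
d = 18.3 mm

18.3


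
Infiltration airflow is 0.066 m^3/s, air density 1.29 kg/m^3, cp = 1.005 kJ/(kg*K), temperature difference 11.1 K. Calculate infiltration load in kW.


Q = V_dot * rho * cp * dT
Q = 0.066 * 1.29 * 1.005 * 11.1
Q = 0.95 kW

0.95


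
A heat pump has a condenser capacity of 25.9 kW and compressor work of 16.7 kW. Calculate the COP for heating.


COP_hp = Q_cond / W
COP_hp = 25.9 / 16.7
COP_hp = 1.551

1.551


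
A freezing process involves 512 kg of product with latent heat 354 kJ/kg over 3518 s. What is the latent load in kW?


Q_lat = m * h_fg / t
Q_lat = 512 * 354 / 3518
Q_lat = 51.52 kW

51.52


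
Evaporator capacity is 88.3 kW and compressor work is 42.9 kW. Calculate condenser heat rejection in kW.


Q_cond = Q_evap + W
Q_cond = 88.3 + 42.9
Q_cond = 131.2 kW

131.2


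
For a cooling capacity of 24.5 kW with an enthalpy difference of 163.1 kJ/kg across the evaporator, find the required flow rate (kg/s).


m_dot = Q / dh
m_dot = 24.5 / 163.1
m_dot = 0.1502 kg/s

0.1502
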